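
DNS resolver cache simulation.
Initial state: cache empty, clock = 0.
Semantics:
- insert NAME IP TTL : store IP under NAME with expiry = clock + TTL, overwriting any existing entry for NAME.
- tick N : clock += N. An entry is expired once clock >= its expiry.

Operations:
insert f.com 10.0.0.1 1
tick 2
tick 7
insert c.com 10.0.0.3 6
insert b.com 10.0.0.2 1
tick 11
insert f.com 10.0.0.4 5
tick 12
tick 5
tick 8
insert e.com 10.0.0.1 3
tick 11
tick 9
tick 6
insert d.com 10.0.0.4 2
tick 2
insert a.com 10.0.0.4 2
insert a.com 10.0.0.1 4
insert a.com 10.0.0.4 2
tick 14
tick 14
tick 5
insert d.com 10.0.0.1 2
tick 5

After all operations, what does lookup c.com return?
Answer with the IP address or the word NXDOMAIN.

Op 1: insert f.com -> 10.0.0.1 (expiry=0+1=1). clock=0
Op 2: tick 2 -> clock=2. purged={f.com}
Op 3: tick 7 -> clock=9.
Op 4: insert c.com -> 10.0.0.3 (expiry=9+6=15). clock=9
Op 5: insert b.com -> 10.0.0.2 (expiry=9+1=10). clock=9
Op 6: tick 11 -> clock=20. purged={b.com,c.com}
Op 7: insert f.com -> 10.0.0.4 (expiry=20+5=25). clock=20
Op 8: tick 12 -> clock=32. purged={f.com}
Op 9: tick 5 -> clock=37.
Op 10: tick 8 -> clock=45.
Op 11: insert e.com -> 10.0.0.1 (expiry=45+3=48). clock=45
Op 12: tick 11 -> clock=56. purged={e.com}
Op 13: tick 9 -> clock=65.
Op 14: tick 6 -> clock=71.
Op 15: insert d.com -> 10.0.0.4 (expiry=71+2=73). clock=71
Op 16: tick 2 -> clock=73. purged={d.com}
Op 17: insert a.com -> 10.0.0.4 (expiry=73+2=75). clock=73
Op 18: insert a.com -> 10.0.0.1 (expiry=73+4=77). clock=73
Op 19: insert a.com -> 10.0.0.4 (expiry=73+2=75). clock=73
Op 20: tick 14 -> clock=87. purged={a.com}
Op 21: tick 14 -> clock=101.
Op 22: tick 5 -> clock=106.
Op 23: insert d.com -> 10.0.0.1 (expiry=106+2=108). clock=106
Op 24: tick 5 -> clock=111. purged={d.com}
lookup c.com: not in cache (expired or never inserted)

Answer: NXDOMAIN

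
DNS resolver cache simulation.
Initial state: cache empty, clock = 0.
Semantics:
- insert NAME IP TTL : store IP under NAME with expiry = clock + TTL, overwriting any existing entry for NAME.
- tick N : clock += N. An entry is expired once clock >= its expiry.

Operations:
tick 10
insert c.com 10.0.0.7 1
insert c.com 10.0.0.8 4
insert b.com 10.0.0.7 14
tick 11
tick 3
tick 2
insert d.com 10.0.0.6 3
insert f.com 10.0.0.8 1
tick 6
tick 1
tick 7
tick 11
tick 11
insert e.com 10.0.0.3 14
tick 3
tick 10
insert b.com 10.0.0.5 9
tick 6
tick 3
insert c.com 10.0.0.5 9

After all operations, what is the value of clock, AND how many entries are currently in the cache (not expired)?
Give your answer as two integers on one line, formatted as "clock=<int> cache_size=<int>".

Answer: clock=84 cache_size=1

Derivation:
Op 1: tick 10 -> clock=10.
Op 2: insert c.com -> 10.0.0.7 (expiry=10+1=11). clock=10
Op 3: insert c.com -> 10.0.0.8 (expiry=10+4=14). clock=10
Op 4: insert b.com -> 10.0.0.7 (expiry=10+14=24). clock=10
Op 5: tick 11 -> clock=21. purged={c.com}
Op 6: tick 3 -> clock=24. purged={b.com}
Op 7: tick 2 -> clock=26.
Op 8: insert d.com -> 10.0.0.6 (expiry=26+3=29). clock=26
Op 9: insert f.com -> 10.0.0.8 (expiry=26+1=27). clock=26
Op 10: tick 6 -> clock=32. purged={d.com,f.com}
Op 11: tick 1 -> clock=33.
Op 12: tick 7 -> clock=40.
Op 13: tick 11 -> clock=51.
Op 14: tick 11 -> clock=62.
Op 15: insert e.com -> 10.0.0.3 (expiry=62+14=76). clock=62
Op 16: tick 3 -> clock=65.
Op 17: tick 10 -> clock=75.
Op 18: insert b.com -> 10.0.0.5 (expiry=75+9=84). clock=75
Op 19: tick 6 -> clock=81. purged={e.com}
Op 20: tick 3 -> clock=84. purged={b.com}
Op 21: insert c.com -> 10.0.0.5 (expiry=84+9=93). clock=84
Final clock = 84
Final cache (unexpired): {c.com} -> size=1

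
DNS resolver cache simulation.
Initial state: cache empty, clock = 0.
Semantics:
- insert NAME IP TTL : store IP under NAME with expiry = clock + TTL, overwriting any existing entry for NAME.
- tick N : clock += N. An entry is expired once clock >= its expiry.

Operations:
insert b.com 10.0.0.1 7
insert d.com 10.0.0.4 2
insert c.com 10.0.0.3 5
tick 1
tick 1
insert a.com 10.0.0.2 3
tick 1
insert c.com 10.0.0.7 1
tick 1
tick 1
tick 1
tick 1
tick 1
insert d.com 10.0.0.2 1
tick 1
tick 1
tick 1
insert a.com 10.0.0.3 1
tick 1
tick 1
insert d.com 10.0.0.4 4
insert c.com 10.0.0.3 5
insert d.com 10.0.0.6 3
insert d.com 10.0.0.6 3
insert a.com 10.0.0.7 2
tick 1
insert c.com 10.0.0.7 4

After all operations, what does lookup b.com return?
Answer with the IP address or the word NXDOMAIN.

Answer: NXDOMAIN

Derivation:
Op 1: insert b.com -> 10.0.0.1 (expiry=0+7=7). clock=0
Op 2: insert d.com -> 10.0.0.4 (expiry=0+2=2). clock=0
Op 3: insert c.com -> 10.0.0.3 (expiry=0+5=5). clock=0
Op 4: tick 1 -> clock=1.
Op 5: tick 1 -> clock=2. purged={d.com}
Op 6: insert a.com -> 10.0.0.2 (expiry=2+3=5). clock=2
Op 7: tick 1 -> clock=3.
Op 8: insert c.com -> 10.0.0.7 (expiry=3+1=4). clock=3
Op 9: tick 1 -> clock=4. purged={c.com}
Op 10: tick 1 -> clock=5. purged={a.com}
Op 11: tick 1 -> clock=6.
Op 12: tick 1 -> clock=7. purged={b.com}
Op 13: tick 1 -> clock=8.
Op 14: insert d.com -> 10.0.0.2 (expiry=8+1=9). clock=8
Op 15: tick 1 -> clock=9. purged={d.com}
Op 16: tick 1 -> clock=10.
Op 17: tick 1 -> clock=11.
Op 18: insert a.com -> 10.0.0.3 (expiry=11+1=12). clock=11
Op 19: tick 1 -> clock=12. purged={a.com}
Op 20: tick 1 -> clock=13.
Op 21: insert d.com -> 10.0.0.4 (expiry=13+4=17). clock=13
Op 22: insert c.com -> 10.0.0.3 (expiry=13+5=18). clock=13
Op 23: insert d.com -> 10.0.0.6 (expiry=13+3=16). clock=13
Op 24: insert d.com -> 10.0.0.6 (expiry=13+3=16). clock=13
Op 25: insert a.com -> 10.0.0.7 (expiry=13+2=15). clock=13
Op 26: tick 1 -> clock=14.
Op 27: insert c.com -> 10.0.0.7 (expiry=14+4=18). clock=14
lookup b.com: not in cache (expired or never inserted)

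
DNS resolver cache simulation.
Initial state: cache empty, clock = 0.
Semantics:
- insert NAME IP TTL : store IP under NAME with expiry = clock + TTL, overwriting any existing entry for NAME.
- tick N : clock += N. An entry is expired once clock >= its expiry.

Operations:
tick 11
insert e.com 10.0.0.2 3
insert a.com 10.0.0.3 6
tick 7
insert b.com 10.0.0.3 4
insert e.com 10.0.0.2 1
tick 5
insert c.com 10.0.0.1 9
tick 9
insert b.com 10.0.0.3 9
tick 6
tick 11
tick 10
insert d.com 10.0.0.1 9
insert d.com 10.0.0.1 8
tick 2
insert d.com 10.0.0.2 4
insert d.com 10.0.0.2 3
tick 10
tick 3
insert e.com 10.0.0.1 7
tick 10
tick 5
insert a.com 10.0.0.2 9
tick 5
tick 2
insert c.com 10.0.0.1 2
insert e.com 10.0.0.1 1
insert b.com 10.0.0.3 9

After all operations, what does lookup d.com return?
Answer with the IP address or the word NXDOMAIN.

Answer: NXDOMAIN

Derivation:
Op 1: tick 11 -> clock=11.
Op 2: insert e.com -> 10.0.0.2 (expiry=11+3=14). clock=11
Op 3: insert a.com -> 10.0.0.3 (expiry=11+6=17). clock=11
Op 4: tick 7 -> clock=18. purged={a.com,e.com}
Op 5: insert b.com -> 10.0.0.3 (expiry=18+4=22). clock=18
Op 6: insert e.com -> 10.0.0.2 (expiry=18+1=19). clock=18
Op 7: tick 5 -> clock=23. purged={b.com,e.com}
Op 8: insert c.com -> 10.0.0.1 (expiry=23+9=32). clock=23
Op 9: tick 9 -> clock=32. purged={c.com}
Op 10: insert b.com -> 10.0.0.3 (expiry=32+9=41). clock=32
Op 11: tick 6 -> clock=38.
Op 12: tick 11 -> clock=49. purged={b.com}
Op 13: tick 10 -> clock=59.
Op 14: insert d.com -> 10.0.0.1 (expiry=59+9=68). clock=59
Op 15: insert d.com -> 10.0.0.1 (expiry=59+8=67). clock=59
Op 16: tick 2 -> clock=61.
Op 17: insert d.com -> 10.0.0.2 (expiry=61+4=65). clock=61
Op 18: insert d.com -> 10.0.0.2 (expiry=61+3=64). clock=61
Op 19: tick 10 -> clock=71. purged={d.com}
Op 20: tick 3 -> clock=74.
Op 21: insert e.com -> 10.0.0.1 (expiry=74+7=81). clock=74
Op 22: tick 10 -> clock=84. purged={e.com}
Op 23: tick 5 -> clock=89.
Op 24: insert a.com -> 10.0.0.2 (expiry=89+9=98). clock=89
Op 25: tick 5 -> clock=94.
Op 26: tick 2 -> clock=96.
Op 27: insert c.com -> 10.0.0.1 (expiry=96+2=98). clock=96
Op 28: insert e.com -> 10.0.0.1 (expiry=96+1=97). clock=96
Op 29: insert b.com -> 10.0.0.3 (expiry=96+9=105). clock=96
lookup d.com: not in cache (expired or never inserted)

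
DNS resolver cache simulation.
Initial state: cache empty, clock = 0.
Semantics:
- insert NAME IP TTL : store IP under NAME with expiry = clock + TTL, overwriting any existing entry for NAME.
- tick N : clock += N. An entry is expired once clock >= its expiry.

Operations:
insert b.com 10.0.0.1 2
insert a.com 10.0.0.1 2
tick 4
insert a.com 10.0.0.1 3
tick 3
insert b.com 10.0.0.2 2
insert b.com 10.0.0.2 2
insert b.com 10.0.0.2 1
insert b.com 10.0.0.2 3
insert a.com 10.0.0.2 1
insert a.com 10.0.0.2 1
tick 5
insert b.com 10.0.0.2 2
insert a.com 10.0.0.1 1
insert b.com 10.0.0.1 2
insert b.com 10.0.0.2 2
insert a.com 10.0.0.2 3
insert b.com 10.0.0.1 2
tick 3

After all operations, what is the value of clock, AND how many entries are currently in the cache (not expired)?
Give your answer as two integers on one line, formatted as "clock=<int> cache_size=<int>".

Op 1: insert b.com -> 10.0.0.1 (expiry=0+2=2). clock=0
Op 2: insert a.com -> 10.0.0.1 (expiry=0+2=2). clock=0
Op 3: tick 4 -> clock=4. purged={a.com,b.com}
Op 4: insert a.com -> 10.0.0.1 (expiry=4+3=7). clock=4
Op 5: tick 3 -> clock=7. purged={a.com}
Op 6: insert b.com -> 10.0.0.2 (expiry=7+2=9). clock=7
Op 7: insert b.com -> 10.0.0.2 (expiry=7+2=9). clock=7
Op 8: insert b.com -> 10.0.0.2 (expiry=7+1=8). clock=7
Op 9: insert b.com -> 10.0.0.2 (expiry=7+3=10). clock=7
Op 10: insert a.com -> 10.0.0.2 (expiry=7+1=8). clock=7
Op 11: insert a.com -> 10.0.0.2 (expiry=7+1=8). clock=7
Op 12: tick 5 -> clock=12. purged={a.com,b.com}
Op 13: insert b.com -> 10.0.0.2 (expiry=12+2=14). clock=12
Op 14: insert a.com -> 10.0.0.1 (expiry=12+1=13). clock=12
Op 15: insert b.com -> 10.0.0.1 (expiry=12+2=14). clock=12
Op 16: insert b.com -> 10.0.0.2 (expiry=12+2=14). clock=12
Op 17: insert a.com -> 10.0.0.2 (expiry=12+3=15). clock=12
Op 18: insert b.com -> 10.0.0.1 (expiry=12+2=14). clock=12
Op 19: tick 3 -> clock=15. purged={a.com,b.com}
Final clock = 15
Final cache (unexpired): {} -> size=0

Answer: clock=15 cache_size=0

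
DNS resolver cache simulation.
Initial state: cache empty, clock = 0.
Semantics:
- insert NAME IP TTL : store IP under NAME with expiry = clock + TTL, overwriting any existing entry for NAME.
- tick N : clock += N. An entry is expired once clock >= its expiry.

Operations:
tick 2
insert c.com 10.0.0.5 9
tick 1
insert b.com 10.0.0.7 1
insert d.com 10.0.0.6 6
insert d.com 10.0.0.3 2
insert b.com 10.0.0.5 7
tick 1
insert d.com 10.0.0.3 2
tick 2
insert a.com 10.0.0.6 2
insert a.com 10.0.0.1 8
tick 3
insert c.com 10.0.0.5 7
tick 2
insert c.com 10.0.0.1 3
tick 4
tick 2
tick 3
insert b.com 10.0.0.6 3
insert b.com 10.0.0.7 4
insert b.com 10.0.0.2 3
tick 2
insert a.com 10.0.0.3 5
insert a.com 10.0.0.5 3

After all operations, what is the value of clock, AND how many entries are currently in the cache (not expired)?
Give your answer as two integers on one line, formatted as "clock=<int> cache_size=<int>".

Op 1: tick 2 -> clock=2.
Op 2: insert c.com -> 10.0.0.5 (expiry=2+9=11). clock=2
Op 3: tick 1 -> clock=3.
Op 4: insert b.com -> 10.0.0.7 (expiry=3+1=4). clock=3
Op 5: insert d.com -> 10.0.0.6 (expiry=3+6=9). clock=3
Op 6: insert d.com -> 10.0.0.3 (expiry=3+2=5). clock=3
Op 7: insert b.com -> 10.0.0.5 (expiry=3+7=10). clock=3
Op 8: tick 1 -> clock=4.
Op 9: insert d.com -> 10.0.0.3 (expiry=4+2=6). clock=4
Op 10: tick 2 -> clock=6. purged={d.com}
Op 11: insert a.com -> 10.0.0.6 (expiry=6+2=8). clock=6
Op 12: insert a.com -> 10.0.0.1 (expiry=6+8=14). clock=6
Op 13: tick 3 -> clock=9.
Op 14: insert c.com -> 10.0.0.5 (expiry=9+7=16). clock=9
Op 15: tick 2 -> clock=11. purged={b.com}
Op 16: insert c.com -> 10.0.0.1 (expiry=11+3=14). clock=11
Op 17: tick 4 -> clock=15. purged={a.com,c.com}
Op 18: tick 2 -> clock=17.
Op 19: tick 3 -> clock=20.
Op 20: insert b.com -> 10.0.0.6 (expiry=20+3=23). clock=20
Op 21: insert b.com -> 10.0.0.7 (expiry=20+4=24). clock=20
Op 22: insert b.com -> 10.0.0.2 (expiry=20+3=23). clock=20
Op 23: tick 2 -> clock=22.
Op 24: insert a.com -> 10.0.0.3 (expiry=22+5=27). clock=22
Op 25: insert a.com -> 10.0.0.5 (expiry=22+3=25). clock=22
Final clock = 22
Final cache (unexpired): {a.com,b.com} -> size=2

Answer: clock=22 cache_size=2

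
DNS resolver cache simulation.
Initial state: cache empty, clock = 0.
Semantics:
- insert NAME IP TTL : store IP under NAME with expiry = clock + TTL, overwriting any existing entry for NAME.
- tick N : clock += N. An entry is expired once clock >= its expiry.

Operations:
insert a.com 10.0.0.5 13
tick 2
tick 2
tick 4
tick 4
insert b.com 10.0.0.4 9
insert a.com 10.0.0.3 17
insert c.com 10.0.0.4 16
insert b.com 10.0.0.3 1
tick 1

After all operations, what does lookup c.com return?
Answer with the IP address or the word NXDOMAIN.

Answer: 10.0.0.4

Derivation:
Op 1: insert a.com -> 10.0.0.5 (expiry=0+13=13). clock=0
Op 2: tick 2 -> clock=2.
Op 3: tick 2 -> clock=4.
Op 4: tick 4 -> clock=8.
Op 5: tick 4 -> clock=12.
Op 6: insert b.com -> 10.0.0.4 (expiry=12+9=21). clock=12
Op 7: insert a.com -> 10.0.0.3 (expiry=12+17=29). clock=12
Op 8: insert c.com -> 10.0.0.4 (expiry=12+16=28). clock=12
Op 9: insert b.com -> 10.0.0.3 (expiry=12+1=13). clock=12
Op 10: tick 1 -> clock=13. purged={b.com}
lookup c.com: present, ip=10.0.0.4 expiry=28 > clock=13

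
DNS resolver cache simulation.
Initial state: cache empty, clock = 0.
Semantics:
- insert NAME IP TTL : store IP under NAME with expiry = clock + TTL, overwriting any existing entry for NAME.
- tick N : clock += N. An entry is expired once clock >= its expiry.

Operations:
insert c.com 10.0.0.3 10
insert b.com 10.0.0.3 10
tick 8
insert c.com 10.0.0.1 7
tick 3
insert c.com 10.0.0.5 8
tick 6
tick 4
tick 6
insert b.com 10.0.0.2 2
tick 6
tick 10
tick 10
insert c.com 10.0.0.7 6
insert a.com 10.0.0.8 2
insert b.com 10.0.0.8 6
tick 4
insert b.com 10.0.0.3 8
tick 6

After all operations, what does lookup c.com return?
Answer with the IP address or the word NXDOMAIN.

Op 1: insert c.com -> 10.0.0.3 (expiry=0+10=10). clock=0
Op 2: insert b.com -> 10.0.0.3 (expiry=0+10=10). clock=0
Op 3: tick 8 -> clock=8.
Op 4: insert c.com -> 10.0.0.1 (expiry=8+7=15). clock=8
Op 5: tick 3 -> clock=11. purged={b.com}
Op 6: insert c.com -> 10.0.0.5 (expiry=11+8=19). clock=11
Op 7: tick 6 -> clock=17.
Op 8: tick 4 -> clock=21. purged={c.com}
Op 9: tick 6 -> clock=27.
Op 10: insert b.com -> 10.0.0.2 (expiry=27+2=29). clock=27
Op 11: tick 6 -> clock=33. purged={b.com}
Op 12: tick 10 -> clock=43.
Op 13: tick 10 -> clock=53.
Op 14: insert c.com -> 10.0.0.7 (expiry=53+6=59). clock=53
Op 15: insert a.com -> 10.0.0.8 (expiry=53+2=55). clock=53
Op 16: insert b.com -> 10.0.0.8 (expiry=53+6=59). clock=53
Op 17: tick 4 -> clock=57. purged={a.com}
Op 18: insert b.com -> 10.0.0.3 (expiry=57+8=65). clock=57
Op 19: tick 6 -> clock=63. purged={c.com}
lookup c.com: not in cache (expired or never inserted)

Answer: NXDOMAIN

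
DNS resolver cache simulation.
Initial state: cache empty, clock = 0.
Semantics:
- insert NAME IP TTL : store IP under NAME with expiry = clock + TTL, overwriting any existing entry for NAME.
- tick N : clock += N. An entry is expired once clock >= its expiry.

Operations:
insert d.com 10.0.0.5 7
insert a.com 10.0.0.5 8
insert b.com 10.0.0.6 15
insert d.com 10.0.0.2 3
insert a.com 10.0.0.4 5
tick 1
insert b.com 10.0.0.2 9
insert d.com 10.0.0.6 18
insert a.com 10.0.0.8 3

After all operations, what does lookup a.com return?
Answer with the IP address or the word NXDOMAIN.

Op 1: insert d.com -> 10.0.0.5 (expiry=0+7=7). clock=0
Op 2: insert a.com -> 10.0.0.5 (expiry=0+8=8). clock=0
Op 3: insert b.com -> 10.0.0.6 (expiry=0+15=15). clock=0
Op 4: insert d.com -> 10.0.0.2 (expiry=0+3=3). clock=0
Op 5: insert a.com -> 10.0.0.4 (expiry=0+5=5). clock=0
Op 6: tick 1 -> clock=1.
Op 7: insert b.com -> 10.0.0.2 (expiry=1+9=10). clock=1
Op 8: insert d.com -> 10.0.0.6 (expiry=1+18=19). clock=1
Op 9: insert a.com -> 10.0.0.8 (expiry=1+3=4). clock=1
lookup a.com: present, ip=10.0.0.8 expiry=4 > clock=1

Answer: 10.0.0.8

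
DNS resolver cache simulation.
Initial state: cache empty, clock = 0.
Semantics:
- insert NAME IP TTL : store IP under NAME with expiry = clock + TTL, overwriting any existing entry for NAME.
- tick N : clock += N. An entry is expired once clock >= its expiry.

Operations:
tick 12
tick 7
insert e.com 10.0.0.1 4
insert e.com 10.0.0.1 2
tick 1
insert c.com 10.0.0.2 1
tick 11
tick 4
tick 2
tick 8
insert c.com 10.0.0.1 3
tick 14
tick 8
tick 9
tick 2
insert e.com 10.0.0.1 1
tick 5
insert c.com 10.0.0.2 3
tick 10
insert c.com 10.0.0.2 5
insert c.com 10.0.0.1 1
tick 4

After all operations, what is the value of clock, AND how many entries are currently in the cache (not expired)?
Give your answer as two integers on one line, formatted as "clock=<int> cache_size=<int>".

Answer: clock=97 cache_size=0

Derivation:
Op 1: tick 12 -> clock=12.
Op 2: tick 7 -> clock=19.
Op 3: insert e.com -> 10.0.0.1 (expiry=19+4=23). clock=19
Op 4: insert e.com -> 10.0.0.1 (expiry=19+2=21). clock=19
Op 5: tick 1 -> clock=20.
Op 6: insert c.com -> 10.0.0.2 (expiry=20+1=21). clock=20
Op 7: tick 11 -> clock=31. purged={c.com,e.com}
Op 8: tick 4 -> clock=35.
Op 9: tick 2 -> clock=37.
Op 10: tick 8 -> clock=45.
Op 11: insert c.com -> 10.0.0.1 (expiry=45+3=48). clock=45
Op 12: tick 14 -> clock=59. purged={c.com}
Op 13: tick 8 -> clock=67.
Op 14: tick 9 -> clock=76.
Op 15: tick 2 -> clock=78.
Op 16: insert e.com -> 10.0.0.1 (expiry=78+1=79). clock=78
Op 17: tick 5 -> clock=83. purged={e.com}
Op 18: insert c.com -> 10.0.0.2 (expiry=83+3=86). clock=83
Op 19: tick 10 -> clock=93. purged={c.com}
Op 20: insert c.com -> 10.0.0.2 (expiry=93+5=98). clock=93
Op 21: insert c.com -> 10.0.0.1 (expiry=93+1=94). clock=93
Op 22: tick 4 -> clock=97. purged={c.com}
Final clock = 97
Final cache (unexpired): {} -> size=0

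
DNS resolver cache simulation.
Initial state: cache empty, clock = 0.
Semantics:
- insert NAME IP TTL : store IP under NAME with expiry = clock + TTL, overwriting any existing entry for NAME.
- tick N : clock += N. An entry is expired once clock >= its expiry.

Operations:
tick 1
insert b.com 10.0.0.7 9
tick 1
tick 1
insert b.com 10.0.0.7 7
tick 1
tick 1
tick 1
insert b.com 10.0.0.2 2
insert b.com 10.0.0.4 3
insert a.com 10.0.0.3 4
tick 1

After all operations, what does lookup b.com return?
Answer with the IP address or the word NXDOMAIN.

Answer: 10.0.0.4

Derivation:
Op 1: tick 1 -> clock=1.
Op 2: insert b.com -> 10.0.0.7 (expiry=1+9=10). clock=1
Op 3: tick 1 -> clock=2.
Op 4: tick 1 -> clock=3.
Op 5: insert b.com -> 10.0.0.7 (expiry=3+7=10). clock=3
Op 6: tick 1 -> clock=4.
Op 7: tick 1 -> clock=5.
Op 8: tick 1 -> clock=6.
Op 9: insert b.com -> 10.0.0.2 (expiry=6+2=8). clock=6
Op 10: insert b.com -> 10.0.0.4 (expiry=6+3=9). clock=6
Op 11: insert a.com -> 10.0.0.3 (expiry=6+4=10). clock=6
Op 12: tick 1 -> clock=7.
lookup b.com: present, ip=10.0.0.4 expiry=9 > clock=7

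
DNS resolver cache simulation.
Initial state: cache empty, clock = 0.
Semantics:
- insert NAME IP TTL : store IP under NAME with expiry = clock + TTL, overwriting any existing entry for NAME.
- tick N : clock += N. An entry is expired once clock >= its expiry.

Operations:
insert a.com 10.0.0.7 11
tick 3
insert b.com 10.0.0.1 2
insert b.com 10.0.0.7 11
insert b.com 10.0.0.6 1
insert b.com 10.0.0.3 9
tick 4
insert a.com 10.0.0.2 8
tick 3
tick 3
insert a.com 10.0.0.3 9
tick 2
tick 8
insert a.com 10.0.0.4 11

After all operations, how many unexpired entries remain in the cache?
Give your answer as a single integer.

Op 1: insert a.com -> 10.0.0.7 (expiry=0+11=11). clock=0
Op 2: tick 3 -> clock=3.
Op 3: insert b.com -> 10.0.0.1 (expiry=3+2=5). clock=3
Op 4: insert b.com -> 10.0.0.7 (expiry=3+11=14). clock=3
Op 5: insert b.com -> 10.0.0.6 (expiry=3+1=4). clock=3
Op 6: insert b.com -> 10.0.0.3 (expiry=3+9=12). clock=3
Op 7: tick 4 -> clock=7.
Op 8: insert a.com -> 10.0.0.2 (expiry=7+8=15). clock=7
Op 9: tick 3 -> clock=10.
Op 10: tick 3 -> clock=13. purged={b.com}
Op 11: insert a.com -> 10.0.0.3 (expiry=13+9=22). clock=13
Op 12: tick 2 -> clock=15.
Op 13: tick 8 -> clock=23. purged={a.com}
Op 14: insert a.com -> 10.0.0.4 (expiry=23+11=34). clock=23
Final cache (unexpired): {a.com} -> size=1

Answer: 1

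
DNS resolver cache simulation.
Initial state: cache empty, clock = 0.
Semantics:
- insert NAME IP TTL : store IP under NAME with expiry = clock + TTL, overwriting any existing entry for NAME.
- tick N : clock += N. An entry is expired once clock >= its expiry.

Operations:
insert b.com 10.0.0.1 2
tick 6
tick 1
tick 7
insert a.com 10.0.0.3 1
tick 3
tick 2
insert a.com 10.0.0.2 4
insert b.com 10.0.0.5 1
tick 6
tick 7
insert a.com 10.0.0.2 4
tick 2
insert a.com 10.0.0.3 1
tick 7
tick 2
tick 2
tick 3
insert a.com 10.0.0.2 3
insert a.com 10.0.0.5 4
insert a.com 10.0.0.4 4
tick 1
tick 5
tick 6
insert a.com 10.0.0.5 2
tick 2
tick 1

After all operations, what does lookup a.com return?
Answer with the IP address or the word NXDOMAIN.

Op 1: insert b.com -> 10.0.0.1 (expiry=0+2=2). clock=0
Op 2: tick 6 -> clock=6. purged={b.com}
Op 3: tick 1 -> clock=7.
Op 4: tick 7 -> clock=14.
Op 5: insert a.com -> 10.0.0.3 (expiry=14+1=15). clock=14
Op 6: tick 3 -> clock=17. purged={a.com}
Op 7: tick 2 -> clock=19.
Op 8: insert a.com -> 10.0.0.2 (expiry=19+4=23). clock=19
Op 9: insert b.com -> 10.0.0.5 (expiry=19+1=20). clock=19
Op 10: tick 6 -> clock=25. purged={a.com,b.com}
Op 11: tick 7 -> clock=32.
Op 12: insert a.com -> 10.0.0.2 (expiry=32+4=36). clock=32
Op 13: tick 2 -> clock=34.
Op 14: insert a.com -> 10.0.0.3 (expiry=34+1=35). clock=34
Op 15: tick 7 -> clock=41. purged={a.com}
Op 16: tick 2 -> clock=43.
Op 17: tick 2 -> clock=45.
Op 18: tick 3 -> clock=48.
Op 19: insert a.com -> 10.0.0.2 (expiry=48+3=51). clock=48
Op 20: insert a.com -> 10.0.0.5 (expiry=48+4=52). clock=48
Op 21: insert a.com -> 10.0.0.4 (expiry=48+4=52). clock=48
Op 22: tick 1 -> clock=49.
Op 23: tick 5 -> clock=54. purged={a.com}
Op 24: tick 6 -> clock=60.
Op 25: insert a.com -> 10.0.0.5 (expiry=60+2=62). clock=60
Op 26: tick 2 -> clock=62. purged={a.com}
Op 27: tick 1 -> clock=63.
lookup a.com: not in cache (expired or never inserted)

Answer: NXDOMAIN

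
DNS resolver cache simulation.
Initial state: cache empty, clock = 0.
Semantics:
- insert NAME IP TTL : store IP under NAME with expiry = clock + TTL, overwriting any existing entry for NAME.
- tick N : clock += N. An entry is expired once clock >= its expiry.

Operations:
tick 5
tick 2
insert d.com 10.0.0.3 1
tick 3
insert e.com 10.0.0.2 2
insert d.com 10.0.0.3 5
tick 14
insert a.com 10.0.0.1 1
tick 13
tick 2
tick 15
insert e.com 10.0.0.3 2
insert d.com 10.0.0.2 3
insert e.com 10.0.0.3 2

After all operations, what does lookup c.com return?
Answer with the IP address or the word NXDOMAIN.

Op 1: tick 5 -> clock=5.
Op 2: tick 2 -> clock=7.
Op 3: insert d.com -> 10.0.0.3 (expiry=7+1=8). clock=7
Op 4: tick 3 -> clock=10. purged={d.com}
Op 5: insert e.com -> 10.0.0.2 (expiry=10+2=12). clock=10
Op 6: insert d.com -> 10.0.0.3 (expiry=10+5=15). clock=10
Op 7: tick 14 -> clock=24. purged={d.com,e.com}
Op 8: insert a.com -> 10.0.0.1 (expiry=24+1=25). clock=24
Op 9: tick 13 -> clock=37. purged={a.com}
Op 10: tick 2 -> clock=39.
Op 11: tick 15 -> clock=54.
Op 12: insert e.com -> 10.0.0.3 (expiry=54+2=56). clock=54
Op 13: insert d.com -> 10.0.0.2 (expiry=54+3=57). clock=54
Op 14: insert e.com -> 10.0.0.3 (expiry=54+2=56). clock=54
lookup c.com: not in cache (expired or never inserted)

Answer: NXDOMAIN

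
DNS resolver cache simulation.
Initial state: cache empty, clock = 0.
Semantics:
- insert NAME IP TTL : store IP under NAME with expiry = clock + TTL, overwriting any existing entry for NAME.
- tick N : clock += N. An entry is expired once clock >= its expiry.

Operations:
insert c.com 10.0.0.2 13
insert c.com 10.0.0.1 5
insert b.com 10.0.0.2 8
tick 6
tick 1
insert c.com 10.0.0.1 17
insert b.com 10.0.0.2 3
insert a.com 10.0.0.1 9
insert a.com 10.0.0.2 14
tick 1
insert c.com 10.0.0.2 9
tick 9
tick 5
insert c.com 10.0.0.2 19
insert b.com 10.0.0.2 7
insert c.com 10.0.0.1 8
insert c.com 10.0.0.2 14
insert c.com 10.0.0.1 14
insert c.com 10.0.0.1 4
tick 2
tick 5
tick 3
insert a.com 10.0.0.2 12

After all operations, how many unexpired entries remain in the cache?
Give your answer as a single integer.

Op 1: insert c.com -> 10.0.0.2 (expiry=0+13=13). clock=0
Op 2: insert c.com -> 10.0.0.1 (expiry=0+5=5). clock=0
Op 3: insert b.com -> 10.0.0.2 (expiry=0+8=8). clock=0
Op 4: tick 6 -> clock=6. purged={c.com}
Op 5: tick 1 -> clock=7.
Op 6: insert c.com -> 10.0.0.1 (expiry=7+17=24). clock=7
Op 7: insert b.com -> 10.0.0.2 (expiry=7+3=10). clock=7
Op 8: insert a.com -> 10.0.0.1 (expiry=7+9=16). clock=7
Op 9: insert a.com -> 10.0.0.2 (expiry=7+14=21). clock=7
Op 10: tick 1 -> clock=8.
Op 11: insert c.com -> 10.0.0.2 (expiry=8+9=17). clock=8
Op 12: tick 9 -> clock=17. purged={b.com,c.com}
Op 13: tick 5 -> clock=22. purged={a.com}
Op 14: insert c.com -> 10.0.0.2 (expiry=22+19=41). clock=22
Op 15: insert b.com -> 10.0.0.2 (expiry=22+7=29). clock=22
Op 16: insert c.com -> 10.0.0.1 (expiry=22+8=30). clock=22
Op 17: insert c.com -> 10.0.0.2 (expiry=22+14=36). clock=22
Op 18: insert c.com -> 10.0.0.1 (expiry=22+14=36). clock=22
Op 19: insert c.com -> 10.0.0.1 (expiry=22+4=26). clock=22
Op 20: tick 2 -> clock=24.
Op 21: tick 5 -> clock=29. purged={b.com,c.com}
Op 22: tick 3 -> clock=32.
Op 23: insert a.com -> 10.0.0.2 (expiry=32+12=44). clock=32
Final cache (unexpired): {a.com} -> size=1

Answer: 1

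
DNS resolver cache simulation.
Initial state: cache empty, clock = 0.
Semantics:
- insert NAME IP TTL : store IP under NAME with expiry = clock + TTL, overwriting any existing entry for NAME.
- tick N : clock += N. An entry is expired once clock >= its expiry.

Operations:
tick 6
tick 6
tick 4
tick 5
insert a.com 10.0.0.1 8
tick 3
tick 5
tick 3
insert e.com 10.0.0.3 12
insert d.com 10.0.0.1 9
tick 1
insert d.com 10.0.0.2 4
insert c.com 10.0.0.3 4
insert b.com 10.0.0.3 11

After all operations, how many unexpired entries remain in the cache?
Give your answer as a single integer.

Answer: 4

Derivation:
Op 1: tick 6 -> clock=6.
Op 2: tick 6 -> clock=12.
Op 3: tick 4 -> clock=16.
Op 4: tick 5 -> clock=21.
Op 5: insert a.com -> 10.0.0.1 (expiry=21+8=29). clock=21
Op 6: tick 3 -> clock=24.
Op 7: tick 5 -> clock=29. purged={a.com}
Op 8: tick 3 -> clock=32.
Op 9: insert e.com -> 10.0.0.3 (expiry=32+12=44). clock=32
Op 10: insert d.com -> 10.0.0.1 (expiry=32+9=41). clock=32
Op 11: tick 1 -> clock=33.
Op 12: insert d.com -> 10.0.0.2 (expiry=33+4=37). clock=33
Op 13: insert c.com -> 10.0.0.3 (expiry=33+4=37). clock=33
Op 14: insert b.com -> 10.0.0.3 (expiry=33+11=44). clock=33
Final cache (unexpired): {b.com,c.com,d.com,e.com} -> size=4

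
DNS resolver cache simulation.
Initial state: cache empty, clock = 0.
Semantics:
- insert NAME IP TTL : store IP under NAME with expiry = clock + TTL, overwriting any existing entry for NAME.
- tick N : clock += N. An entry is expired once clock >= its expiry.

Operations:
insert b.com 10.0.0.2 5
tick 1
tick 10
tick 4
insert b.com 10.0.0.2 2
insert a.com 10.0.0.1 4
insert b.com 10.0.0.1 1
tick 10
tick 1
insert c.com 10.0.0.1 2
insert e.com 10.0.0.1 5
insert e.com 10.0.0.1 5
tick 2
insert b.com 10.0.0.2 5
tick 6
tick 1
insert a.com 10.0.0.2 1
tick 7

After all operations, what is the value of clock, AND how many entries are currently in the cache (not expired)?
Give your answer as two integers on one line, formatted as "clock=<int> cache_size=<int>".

Answer: clock=42 cache_size=0

Derivation:
Op 1: insert b.com -> 10.0.0.2 (expiry=0+5=5). clock=0
Op 2: tick 1 -> clock=1.
Op 3: tick 10 -> clock=11. purged={b.com}
Op 4: tick 4 -> clock=15.
Op 5: insert b.com -> 10.0.0.2 (expiry=15+2=17). clock=15
Op 6: insert a.com -> 10.0.0.1 (expiry=15+4=19). clock=15
Op 7: insert b.com -> 10.0.0.1 (expiry=15+1=16). clock=15
Op 8: tick 10 -> clock=25. purged={a.com,b.com}
Op 9: tick 1 -> clock=26.
Op 10: insert c.com -> 10.0.0.1 (expiry=26+2=28). clock=26
Op 11: insert e.com -> 10.0.0.1 (expiry=26+5=31). clock=26
Op 12: insert e.com -> 10.0.0.1 (expiry=26+5=31). clock=26
Op 13: tick 2 -> clock=28. purged={c.com}
Op 14: insert b.com -> 10.0.0.2 (expiry=28+5=33). clock=28
Op 15: tick 6 -> clock=34. purged={b.com,e.com}
Op 16: tick 1 -> clock=35.
Op 17: insert a.com -> 10.0.0.2 (expiry=35+1=36). clock=35
Op 18: tick 7 -> clock=42. purged={a.com}
Final clock = 42
Final cache (unexpired): {} -> size=0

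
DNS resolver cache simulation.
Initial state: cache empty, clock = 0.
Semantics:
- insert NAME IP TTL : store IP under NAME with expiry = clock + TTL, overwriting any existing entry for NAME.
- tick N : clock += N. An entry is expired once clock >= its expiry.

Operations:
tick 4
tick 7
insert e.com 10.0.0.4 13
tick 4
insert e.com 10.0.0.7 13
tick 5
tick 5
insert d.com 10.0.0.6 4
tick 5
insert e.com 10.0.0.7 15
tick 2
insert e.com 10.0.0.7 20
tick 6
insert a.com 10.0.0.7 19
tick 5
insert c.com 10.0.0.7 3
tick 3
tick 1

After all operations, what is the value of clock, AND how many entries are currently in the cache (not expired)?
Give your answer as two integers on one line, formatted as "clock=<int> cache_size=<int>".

Op 1: tick 4 -> clock=4.
Op 2: tick 7 -> clock=11.
Op 3: insert e.com -> 10.0.0.4 (expiry=11+13=24). clock=11
Op 4: tick 4 -> clock=15.
Op 5: insert e.com -> 10.0.0.7 (expiry=15+13=28). clock=15
Op 6: tick 5 -> clock=20.
Op 7: tick 5 -> clock=25.
Op 8: insert d.com -> 10.0.0.6 (expiry=25+4=29). clock=25
Op 9: tick 5 -> clock=30. purged={d.com,e.com}
Op 10: insert e.com -> 10.0.0.7 (expiry=30+15=45). clock=30
Op 11: tick 2 -> clock=32.
Op 12: insert e.com -> 10.0.0.7 (expiry=32+20=52). clock=32
Op 13: tick 6 -> clock=38.
Op 14: insert a.com -> 10.0.0.7 (expiry=38+19=57). clock=38
Op 15: tick 5 -> clock=43.
Op 16: insert c.com -> 10.0.0.7 (expiry=43+3=46). clock=43
Op 17: tick 3 -> clock=46. purged={c.com}
Op 18: tick 1 -> clock=47.
Final clock = 47
Final cache (unexpired): {a.com,e.com} -> size=2

Answer: clock=47 cache_size=2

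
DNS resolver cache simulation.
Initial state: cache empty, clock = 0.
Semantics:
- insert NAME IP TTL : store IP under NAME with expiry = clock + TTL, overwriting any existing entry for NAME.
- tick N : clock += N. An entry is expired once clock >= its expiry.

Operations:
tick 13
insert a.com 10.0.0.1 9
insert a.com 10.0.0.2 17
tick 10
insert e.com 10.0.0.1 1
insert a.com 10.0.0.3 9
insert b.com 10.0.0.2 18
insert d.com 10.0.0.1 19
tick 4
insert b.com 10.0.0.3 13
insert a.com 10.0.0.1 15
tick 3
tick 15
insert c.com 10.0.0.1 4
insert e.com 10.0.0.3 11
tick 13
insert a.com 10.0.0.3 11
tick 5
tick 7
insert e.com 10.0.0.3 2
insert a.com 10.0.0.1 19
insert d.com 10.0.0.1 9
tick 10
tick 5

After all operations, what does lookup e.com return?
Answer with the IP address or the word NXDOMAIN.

Answer: NXDOMAIN

Derivation:
Op 1: tick 13 -> clock=13.
Op 2: insert a.com -> 10.0.0.1 (expiry=13+9=22). clock=13
Op 3: insert a.com -> 10.0.0.2 (expiry=13+17=30). clock=13
Op 4: tick 10 -> clock=23.
Op 5: insert e.com -> 10.0.0.1 (expiry=23+1=24). clock=23
Op 6: insert a.com -> 10.0.0.3 (expiry=23+9=32). clock=23
Op 7: insert b.com -> 10.0.0.2 (expiry=23+18=41). clock=23
Op 8: insert d.com -> 10.0.0.1 (expiry=23+19=42). clock=23
Op 9: tick 4 -> clock=27. purged={e.com}
Op 10: insert b.com -> 10.0.0.3 (expiry=27+13=40). clock=27
Op 11: insert a.com -> 10.0.0.1 (expiry=27+15=42). clock=27
Op 12: tick 3 -> clock=30.
Op 13: tick 15 -> clock=45. purged={a.com,b.com,d.com}
Op 14: insert c.com -> 10.0.0.1 (expiry=45+4=49). clock=45
Op 15: insert e.com -> 10.0.0.3 (expiry=45+11=56). clock=45
Op 16: tick 13 -> clock=58. purged={c.com,e.com}
Op 17: insert a.com -> 10.0.0.3 (expiry=58+11=69). clock=58
Op 18: tick 5 -> clock=63.
Op 19: tick 7 -> clock=70. purged={a.com}
Op 20: insert e.com -> 10.0.0.3 (expiry=70+2=72). clock=70
Op 21: insert a.com -> 10.0.0.1 (expiry=70+19=89). clock=70
Op 22: insert d.com -> 10.0.0.1 (expiry=70+9=79). clock=70
Op 23: tick 10 -> clock=80. purged={d.com,e.com}
Op 24: tick 5 -> clock=85.
lookup e.com: not in cache (expired or never inserted)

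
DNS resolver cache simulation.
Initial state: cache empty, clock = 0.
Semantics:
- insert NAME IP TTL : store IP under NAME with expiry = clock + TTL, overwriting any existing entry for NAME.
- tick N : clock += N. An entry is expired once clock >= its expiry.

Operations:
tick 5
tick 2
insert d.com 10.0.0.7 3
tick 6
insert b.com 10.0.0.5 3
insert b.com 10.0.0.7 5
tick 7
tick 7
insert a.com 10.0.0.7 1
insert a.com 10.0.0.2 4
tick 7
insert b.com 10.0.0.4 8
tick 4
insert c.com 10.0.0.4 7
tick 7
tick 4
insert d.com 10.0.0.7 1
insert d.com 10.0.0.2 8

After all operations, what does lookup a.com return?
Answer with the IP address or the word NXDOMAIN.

Answer: NXDOMAIN

Derivation:
Op 1: tick 5 -> clock=5.
Op 2: tick 2 -> clock=7.
Op 3: insert d.com -> 10.0.0.7 (expiry=7+3=10). clock=7
Op 4: tick 6 -> clock=13. purged={d.com}
Op 5: insert b.com -> 10.0.0.5 (expiry=13+3=16). clock=13
Op 6: insert b.com -> 10.0.0.7 (expiry=13+5=18). clock=13
Op 7: tick 7 -> clock=20. purged={b.com}
Op 8: tick 7 -> clock=27.
Op 9: insert a.com -> 10.0.0.7 (expiry=27+1=28). clock=27
Op 10: insert a.com -> 10.0.0.2 (expiry=27+4=31). clock=27
Op 11: tick 7 -> clock=34. purged={a.com}
Op 12: insert b.com -> 10.0.0.4 (expiry=34+8=42). clock=34
Op 13: tick 4 -> clock=38.
Op 14: insert c.com -> 10.0.0.4 (expiry=38+7=45). clock=38
Op 15: tick 7 -> clock=45. purged={b.com,c.com}
Op 16: tick 4 -> clock=49.
Op 17: insert d.com -> 10.0.0.7 (expiry=49+1=50). clock=49
Op 18: insert d.com -> 10.0.0.2 (expiry=49+8=57). clock=49
lookup a.com: not in cache (expired or never inserted)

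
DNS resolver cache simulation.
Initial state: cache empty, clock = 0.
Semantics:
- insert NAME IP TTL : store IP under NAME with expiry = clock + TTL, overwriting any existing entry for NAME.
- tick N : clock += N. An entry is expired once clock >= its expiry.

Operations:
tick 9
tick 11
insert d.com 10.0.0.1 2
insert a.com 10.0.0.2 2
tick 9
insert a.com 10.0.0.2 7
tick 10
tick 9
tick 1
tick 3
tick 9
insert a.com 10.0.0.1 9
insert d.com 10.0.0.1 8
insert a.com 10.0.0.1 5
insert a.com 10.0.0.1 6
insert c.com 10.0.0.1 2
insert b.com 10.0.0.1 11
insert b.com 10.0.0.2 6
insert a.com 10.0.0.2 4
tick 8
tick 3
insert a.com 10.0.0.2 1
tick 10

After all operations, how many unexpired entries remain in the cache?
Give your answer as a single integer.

Answer: 0

Derivation:
Op 1: tick 9 -> clock=9.
Op 2: tick 11 -> clock=20.
Op 3: insert d.com -> 10.0.0.1 (expiry=20+2=22). clock=20
Op 4: insert a.com -> 10.0.0.2 (expiry=20+2=22). clock=20
Op 5: tick 9 -> clock=29. purged={a.com,d.com}
Op 6: insert a.com -> 10.0.0.2 (expiry=29+7=36). clock=29
Op 7: tick 10 -> clock=39. purged={a.com}
Op 8: tick 9 -> clock=48.
Op 9: tick 1 -> clock=49.
Op 10: tick 3 -> clock=52.
Op 11: tick 9 -> clock=61.
Op 12: insert a.com -> 10.0.0.1 (expiry=61+9=70). clock=61
Op 13: insert d.com -> 10.0.0.1 (expiry=61+8=69). clock=61
Op 14: insert a.com -> 10.0.0.1 (expiry=61+5=66). clock=61
Op 15: insert a.com -> 10.0.0.1 (expiry=61+6=67). clock=61
Op 16: insert c.com -> 10.0.0.1 (expiry=61+2=63). clock=61
Op 17: insert b.com -> 10.0.0.1 (expiry=61+11=72). clock=61
Op 18: insert b.com -> 10.0.0.2 (expiry=61+6=67). clock=61
Op 19: insert a.com -> 10.0.0.2 (expiry=61+4=65). clock=61
Op 20: tick 8 -> clock=69. purged={a.com,b.com,c.com,d.com}
Op 21: tick 3 -> clock=72.
Op 22: insert a.com -> 10.0.0.2 (expiry=72+1=73). clock=72
Op 23: tick 10 -> clock=82. purged={a.com}
Final cache (unexpired): {} -> size=0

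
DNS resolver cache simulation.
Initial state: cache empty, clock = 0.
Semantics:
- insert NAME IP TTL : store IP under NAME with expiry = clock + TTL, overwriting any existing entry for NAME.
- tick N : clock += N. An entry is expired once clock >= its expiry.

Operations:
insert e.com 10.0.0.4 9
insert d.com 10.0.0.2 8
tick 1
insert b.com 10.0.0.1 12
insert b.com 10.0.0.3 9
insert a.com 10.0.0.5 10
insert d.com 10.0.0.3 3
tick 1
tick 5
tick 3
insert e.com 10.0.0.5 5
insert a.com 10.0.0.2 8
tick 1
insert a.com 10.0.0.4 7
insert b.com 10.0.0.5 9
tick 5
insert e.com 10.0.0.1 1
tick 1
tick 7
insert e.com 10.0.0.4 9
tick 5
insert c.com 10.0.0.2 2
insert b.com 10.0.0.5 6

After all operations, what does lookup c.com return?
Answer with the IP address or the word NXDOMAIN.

Op 1: insert e.com -> 10.0.0.4 (expiry=0+9=9). clock=0
Op 2: insert d.com -> 10.0.0.2 (expiry=0+8=8). clock=0
Op 3: tick 1 -> clock=1.
Op 4: insert b.com -> 10.0.0.1 (expiry=1+12=13). clock=1
Op 5: insert b.com -> 10.0.0.3 (expiry=1+9=10). clock=1
Op 6: insert a.com -> 10.0.0.5 (expiry=1+10=11). clock=1
Op 7: insert d.com -> 10.0.0.3 (expiry=1+3=4). clock=1
Op 8: tick 1 -> clock=2.
Op 9: tick 5 -> clock=7. purged={d.com}
Op 10: tick 3 -> clock=10. purged={b.com,e.com}
Op 11: insert e.com -> 10.0.0.5 (expiry=10+5=15). clock=10
Op 12: insert a.com -> 10.0.0.2 (expiry=10+8=18). clock=10
Op 13: tick 1 -> clock=11.
Op 14: insert a.com -> 10.0.0.4 (expiry=11+7=18). clock=11
Op 15: insert b.com -> 10.0.0.5 (expiry=11+9=20). clock=11
Op 16: tick 5 -> clock=16. purged={e.com}
Op 17: insert e.com -> 10.0.0.1 (expiry=16+1=17). clock=16
Op 18: tick 1 -> clock=17. purged={e.com}
Op 19: tick 7 -> clock=24. purged={a.com,b.com}
Op 20: insert e.com -> 10.0.0.4 (expiry=24+9=33). clock=24
Op 21: tick 5 -> clock=29.
Op 22: insert c.com -> 10.0.0.2 (expiry=29+2=31). clock=29
Op 23: insert b.com -> 10.0.0.5 (expiry=29+6=35). clock=29
lookup c.com: present, ip=10.0.0.2 expiry=31 > clock=29

Answer: 10.0.0.2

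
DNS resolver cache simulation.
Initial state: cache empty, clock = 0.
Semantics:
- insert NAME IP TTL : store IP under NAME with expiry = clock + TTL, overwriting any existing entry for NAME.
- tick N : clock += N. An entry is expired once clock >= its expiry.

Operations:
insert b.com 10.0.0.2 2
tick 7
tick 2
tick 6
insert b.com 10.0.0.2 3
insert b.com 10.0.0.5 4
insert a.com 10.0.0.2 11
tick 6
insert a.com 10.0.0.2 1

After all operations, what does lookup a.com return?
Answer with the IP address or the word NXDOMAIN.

Op 1: insert b.com -> 10.0.0.2 (expiry=0+2=2). clock=0
Op 2: tick 7 -> clock=7. purged={b.com}
Op 3: tick 2 -> clock=9.
Op 4: tick 6 -> clock=15.
Op 5: insert b.com -> 10.0.0.2 (expiry=15+3=18). clock=15
Op 6: insert b.com -> 10.0.0.5 (expiry=15+4=19). clock=15
Op 7: insert a.com -> 10.0.0.2 (expiry=15+11=26). clock=15
Op 8: tick 6 -> clock=21. purged={b.com}
Op 9: insert a.com -> 10.0.0.2 (expiry=21+1=22). clock=21
lookup a.com: present, ip=10.0.0.2 expiry=22 > clock=21

Answer: 10.0.0.2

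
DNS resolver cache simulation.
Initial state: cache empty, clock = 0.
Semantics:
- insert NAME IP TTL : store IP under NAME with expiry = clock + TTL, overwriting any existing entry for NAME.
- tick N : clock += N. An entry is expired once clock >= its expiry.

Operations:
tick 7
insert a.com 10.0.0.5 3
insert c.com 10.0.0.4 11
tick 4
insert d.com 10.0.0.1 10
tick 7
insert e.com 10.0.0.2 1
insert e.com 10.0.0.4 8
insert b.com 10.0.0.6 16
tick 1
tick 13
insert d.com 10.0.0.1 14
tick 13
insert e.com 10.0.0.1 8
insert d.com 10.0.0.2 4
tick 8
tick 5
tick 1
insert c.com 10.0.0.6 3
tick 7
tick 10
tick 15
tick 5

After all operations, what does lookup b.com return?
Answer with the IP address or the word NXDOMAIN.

Op 1: tick 7 -> clock=7.
Op 2: insert a.com -> 10.0.0.5 (expiry=7+3=10). clock=7
Op 3: insert c.com -> 10.0.0.4 (expiry=7+11=18). clock=7
Op 4: tick 4 -> clock=11. purged={a.com}
Op 5: insert d.com -> 10.0.0.1 (expiry=11+10=21). clock=11
Op 6: tick 7 -> clock=18. purged={c.com}
Op 7: insert e.com -> 10.0.0.2 (expiry=18+1=19). clock=18
Op 8: insert e.com -> 10.0.0.4 (expiry=18+8=26). clock=18
Op 9: insert b.com -> 10.0.0.6 (expiry=18+16=34). clock=18
Op 10: tick 1 -> clock=19.
Op 11: tick 13 -> clock=32. purged={d.com,e.com}
Op 12: insert d.com -> 10.0.0.1 (expiry=32+14=46). clock=32
Op 13: tick 13 -> clock=45. purged={b.com}
Op 14: insert e.com -> 10.0.0.1 (expiry=45+8=53). clock=45
Op 15: insert d.com -> 10.0.0.2 (expiry=45+4=49). clock=45
Op 16: tick 8 -> clock=53. purged={d.com,e.com}
Op 17: tick 5 -> clock=58.
Op 18: tick 1 -> clock=59.
Op 19: insert c.com -> 10.0.0.6 (expiry=59+3=62). clock=59
Op 20: tick 7 -> clock=66. purged={c.com}
Op 21: tick 10 -> clock=76.
Op 22: tick 15 -> clock=91.
Op 23: tick 5 -> clock=96.
lookup b.com: not in cache (expired or never inserted)

Answer: NXDOMAIN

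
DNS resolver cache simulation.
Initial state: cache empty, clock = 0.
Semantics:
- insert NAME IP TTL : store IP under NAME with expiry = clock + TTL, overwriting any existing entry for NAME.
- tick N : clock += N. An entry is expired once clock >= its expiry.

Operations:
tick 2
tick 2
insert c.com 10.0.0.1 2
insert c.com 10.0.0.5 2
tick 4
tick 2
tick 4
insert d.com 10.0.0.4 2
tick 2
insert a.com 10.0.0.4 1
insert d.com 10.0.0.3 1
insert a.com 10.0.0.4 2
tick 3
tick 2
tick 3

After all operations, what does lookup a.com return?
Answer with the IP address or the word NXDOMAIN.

Answer: NXDOMAIN

Derivation:
Op 1: tick 2 -> clock=2.
Op 2: tick 2 -> clock=4.
Op 3: insert c.com -> 10.0.0.1 (expiry=4+2=6). clock=4
Op 4: insert c.com -> 10.0.0.5 (expiry=4+2=6). clock=4
Op 5: tick 4 -> clock=8. purged={c.com}
Op 6: tick 2 -> clock=10.
Op 7: tick 4 -> clock=14.
Op 8: insert d.com -> 10.0.0.4 (expiry=14+2=16). clock=14
Op 9: tick 2 -> clock=16. purged={d.com}
Op 10: insert a.com -> 10.0.0.4 (expiry=16+1=17). clock=16
Op 11: insert d.com -> 10.0.0.3 (expiry=16+1=17). clock=16
Op 12: insert a.com -> 10.0.0.4 (expiry=16+2=18). clock=16
Op 13: tick 3 -> clock=19. purged={a.com,d.com}
Op 14: tick 2 -> clock=21.
Op 15: tick 3 -> clock=24.
lookup a.com: not in cache (expired or never inserted)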